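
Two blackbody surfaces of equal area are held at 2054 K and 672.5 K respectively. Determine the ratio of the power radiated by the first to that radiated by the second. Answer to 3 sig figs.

P₁/P₂ ≈ 87.0

With equal areas, P₁/P₂ = (T₁/T₂)⁴ = (2054/672.5)⁴ = 87.0.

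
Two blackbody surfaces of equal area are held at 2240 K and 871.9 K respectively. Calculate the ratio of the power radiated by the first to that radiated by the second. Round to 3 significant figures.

P₁/P₂ ≈ 43.6

With equal areas, P₁/P₂ = (T₁/T₂)⁴ = (2240/871.9)⁴ = 43.6.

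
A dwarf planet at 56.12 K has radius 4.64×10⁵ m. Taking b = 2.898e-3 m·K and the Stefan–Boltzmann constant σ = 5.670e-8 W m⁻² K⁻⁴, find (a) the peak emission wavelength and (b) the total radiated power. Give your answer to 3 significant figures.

λ_max ≈ 51.6 μm; P ≈ 1.52×10¹² W

(a) λ_max = b/T = 2.898×10⁻³/56.12 = 5.164×10⁻⁵ m = 51.6 μm.
Surface area A = 4πR² = 4π(4.64×10⁵ m)² = 2.70549×10¹² m².
(b) P = σAT⁴ = 5.670×10⁻⁸×2.70549×10¹²×(56.12)⁴ = 1.52×10¹² W.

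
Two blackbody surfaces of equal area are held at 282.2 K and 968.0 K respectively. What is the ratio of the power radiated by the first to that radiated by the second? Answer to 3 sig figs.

With equal areas, P₁/P₂ = (T₁/T₂)⁴ = (282.2/968.0)⁴ = 7.22×10⁻³.

P₁/P₂ ≈ 7.22×10⁻³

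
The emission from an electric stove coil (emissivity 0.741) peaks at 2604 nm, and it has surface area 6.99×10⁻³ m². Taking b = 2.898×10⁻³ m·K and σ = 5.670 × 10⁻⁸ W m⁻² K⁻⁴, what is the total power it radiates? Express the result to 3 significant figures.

P ≈ 451 W

Wien's law: T = b/λ_max = 2.898×10⁻³/2.604×10⁻⁶ = 1112.90 K.
Area A = 6.99×10⁻³ m².
Then P = εσAT⁴ = 0.741×5.670×10⁻⁸×6.99×10⁻³×(1112.90)⁴ = 451 W.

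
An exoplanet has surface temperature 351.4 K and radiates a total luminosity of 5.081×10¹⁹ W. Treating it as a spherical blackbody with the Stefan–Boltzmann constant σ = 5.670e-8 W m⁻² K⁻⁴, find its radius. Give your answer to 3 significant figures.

R ≈ 6.84×10⁷ m

L = 4πR²σT⁴ ⇒ R = √(L/(4πσT⁴)).
σT⁴ = 864.550 W/m², so R = √(5.081×10¹⁹/(4π×864.550)) = 6.84×10⁷ m.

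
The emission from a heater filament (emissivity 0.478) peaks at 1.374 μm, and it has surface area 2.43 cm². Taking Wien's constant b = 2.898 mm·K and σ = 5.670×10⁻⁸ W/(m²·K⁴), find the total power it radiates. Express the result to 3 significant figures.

P ≈ 130 W

Wien's law: T = b/λ_max = 2.898×10⁻³/1.374×10⁻⁶ = 2109.17 K.
Area A = 2.43 cm² = 2.43×10⁻⁴ m².
Then P = εσAT⁴ = 0.478×5.670×10⁻⁸×2.43×10⁻⁴×(2109.17)⁴ = 130 W.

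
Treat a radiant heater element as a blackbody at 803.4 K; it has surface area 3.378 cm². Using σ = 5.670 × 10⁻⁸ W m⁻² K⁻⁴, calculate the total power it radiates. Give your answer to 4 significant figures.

P ≈ 7.979 W

Area A = 3.378 cm² = 3.378×10⁻⁴ m².
P = σAT⁴ = 5.670×10⁻⁸ × 3.378×10⁻⁴ × (803.4)⁴ = 7.979 W.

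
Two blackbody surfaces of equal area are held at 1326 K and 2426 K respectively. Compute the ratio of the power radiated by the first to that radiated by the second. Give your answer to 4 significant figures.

With equal areas, P₁/P₂ = (T₁/T₂)⁴ = (1326/2426)⁴ = 0.08925.

P₁/P₂ ≈ 0.08925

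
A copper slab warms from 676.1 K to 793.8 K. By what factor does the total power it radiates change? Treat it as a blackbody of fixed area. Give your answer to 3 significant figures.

P ∝ T⁴, so P₂/P₁ = (T₂/T₁)⁴ = (793.8/676.1)⁴ = (1.17409)⁴ = 1.90.

P₂/P₁ ≈ 1.90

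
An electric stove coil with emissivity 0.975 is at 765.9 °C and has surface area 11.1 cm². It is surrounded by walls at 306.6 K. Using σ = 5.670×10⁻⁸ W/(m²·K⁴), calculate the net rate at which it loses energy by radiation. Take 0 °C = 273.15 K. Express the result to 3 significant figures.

T = 765.9 °C + 273.15 = 1039.05 K.
Area A = 11.1 cm² = 1.11×10⁻³ m².
Net radiated power P_net = εσA(T⁴ − T₀⁴) = 0.975×5.670×10⁻⁸×1.11×10⁻³×(1039.05⁴ − 306.6⁴).
T⁴ − T₀⁴ = 1.16559×10¹² − 8.83667×10⁹ = 1.15675×10¹² K⁴, so P_net = 71.0 W.

Net loss ≈ 71.0 W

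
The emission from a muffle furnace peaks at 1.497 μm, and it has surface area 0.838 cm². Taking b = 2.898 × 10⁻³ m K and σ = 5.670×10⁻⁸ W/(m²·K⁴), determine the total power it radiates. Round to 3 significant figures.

Wien's law: T = b/λ_max = 2.898×10⁻³/1.497×10⁻⁶ = 1935.87 K.
Area A = 0.838 cm² = 8.38×10⁻⁵ m².
Then P = σAT⁴ = 5.670×10⁻⁸×8.38×10⁻⁵×(1935.87)⁴ = 66.7 W.

P ≈ 66.7 W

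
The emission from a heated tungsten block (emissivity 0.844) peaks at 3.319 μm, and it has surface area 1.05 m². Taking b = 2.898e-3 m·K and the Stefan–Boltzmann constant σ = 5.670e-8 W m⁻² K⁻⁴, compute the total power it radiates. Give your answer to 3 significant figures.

Wien's law: T = b/λ_max = 2.898×10⁻³/3.319×10⁻⁶ = 873.155 K.
Area A = 1.05 m².
Then P = εσAT⁴ = 0.844×5.670×10⁻⁸×1.05×(873.155)⁴ = 2.92×10⁴ W.

P ≈ 2.92×10⁴ W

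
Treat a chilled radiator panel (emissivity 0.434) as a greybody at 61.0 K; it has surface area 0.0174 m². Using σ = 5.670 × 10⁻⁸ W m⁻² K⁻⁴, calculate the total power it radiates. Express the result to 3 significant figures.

P ≈ 5.93×10⁻³ W

Area A = 0.0174 m².
P = εσAT⁴ = 0.434 × 5.670×10⁻⁸ × 0.0174 × (61.0)⁴ = 5.93×10⁻³ W.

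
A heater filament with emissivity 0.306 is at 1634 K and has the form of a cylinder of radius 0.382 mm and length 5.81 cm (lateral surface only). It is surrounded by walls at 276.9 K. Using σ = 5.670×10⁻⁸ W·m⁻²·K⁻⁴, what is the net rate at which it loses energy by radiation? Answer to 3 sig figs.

Net loss ≈ 17.2 W

Lateral area A = 2πrL = 2π×3.82×10⁻⁴×0.0581 = 1.39450×10⁻⁴ m².
Net radiated power P_net = εσA(T⁴ − T₀⁴) = 0.306×5.670×10⁻⁸×1.39450×10⁻⁴×(1634⁴ − 276.9⁴).
T⁴ − T₀⁴ = 7.12867×10¹² − 5.87884×10⁹ = 7.12279×10¹² K⁴, so P_net = 17.2 W.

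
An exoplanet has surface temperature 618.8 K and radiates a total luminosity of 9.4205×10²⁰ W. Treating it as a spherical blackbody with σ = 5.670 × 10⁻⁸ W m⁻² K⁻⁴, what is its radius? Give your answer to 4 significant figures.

R ≈ 9.496×10⁷ m

L = 4πR²σT⁴ ⇒ R = √(L/(4πσT⁴)).
σT⁴ = 8313.51 W/m², so R = √(9.4205×10²⁰/(4π×8313.51)) = 9.496×10⁷ m.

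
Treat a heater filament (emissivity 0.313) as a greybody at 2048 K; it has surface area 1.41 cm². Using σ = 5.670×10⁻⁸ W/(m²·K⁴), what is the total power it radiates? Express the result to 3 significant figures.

P ≈ 44.0 W

Area A = 1.41 cm² = 1.41×10⁻⁴ m².
P = εσAT⁴ = 0.313 × 5.670×10⁻⁸ × 1.41×10⁻⁴ × (2048)⁴ = 44.0 W.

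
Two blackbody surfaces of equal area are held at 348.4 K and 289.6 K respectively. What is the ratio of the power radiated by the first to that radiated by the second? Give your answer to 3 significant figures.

With equal areas, P₁/P₂ = (T₁/T₂)⁴ = (348.4/289.6)⁴ = 2.09.

P₁/P₂ ≈ 2.09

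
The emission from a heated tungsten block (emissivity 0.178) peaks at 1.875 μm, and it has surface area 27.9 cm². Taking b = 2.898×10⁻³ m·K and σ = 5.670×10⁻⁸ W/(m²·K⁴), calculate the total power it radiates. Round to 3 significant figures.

P ≈ 161 W

Wien's law: T = b/λ_max = 2.898×10⁻³/1.875×10⁻⁶ = 1545.60 K.
Area A = 27.9 cm² = 2.79×10⁻³ m².
Then P = εσAT⁴ = 0.178×5.670×10⁻⁸×2.79×10⁻³×(1545.60)⁴ = 161 W.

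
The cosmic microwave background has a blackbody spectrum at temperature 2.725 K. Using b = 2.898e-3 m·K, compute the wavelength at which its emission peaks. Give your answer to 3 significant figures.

Wien's displacement law: λ_max = b/T = (2.898×10⁻³ m·K)/(2.725 K) = 1.063×10⁻³ m.
That is 1.06×10⁻³ m, in the microwave range.

λ_max ≈ 1.06×10⁻³ m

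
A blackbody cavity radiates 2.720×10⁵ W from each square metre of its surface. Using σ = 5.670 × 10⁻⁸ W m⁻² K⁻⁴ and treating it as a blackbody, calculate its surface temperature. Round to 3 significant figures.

T ≈ 1.48×10³ K

I = σT⁴, so T = (I/σ)^(1/4) = (2.720×10⁵/(5.670×10⁻⁸))^(1/4) = 1.48×10³ K.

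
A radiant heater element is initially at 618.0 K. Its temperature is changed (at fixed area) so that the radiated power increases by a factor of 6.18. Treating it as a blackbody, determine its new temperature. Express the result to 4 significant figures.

T₂ ≈ 974.4 K

P ∝ T⁴, so T₂/T₁ = (P₂/P₁)^(1/4) = (6.18)^(1/4) = 1.57669.
T₂ = 618.0 × 1.57669 = 974.4 K.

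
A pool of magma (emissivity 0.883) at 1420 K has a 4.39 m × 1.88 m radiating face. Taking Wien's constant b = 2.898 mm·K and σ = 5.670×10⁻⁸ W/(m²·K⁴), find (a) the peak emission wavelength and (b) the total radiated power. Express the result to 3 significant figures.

(a) λ_max = b/T = 2.898×10⁻³/1420 = 2.041×10⁻⁶ m = 2.04×10³ nm.
Area A = 4.39 × 1.88 = 8.2532 m².
(b) P = εσAT⁴ = 0.883×5.670×10⁻⁸×8.2532×(1420)⁴ = 1.68×10⁶ W.

λ_max ≈ 2.04×10³ nm; P ≈ 1.68×10⁶ W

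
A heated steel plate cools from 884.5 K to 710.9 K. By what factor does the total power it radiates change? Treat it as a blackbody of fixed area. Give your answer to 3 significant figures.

P ∝ T⁴, so P₂/P₁ = (T₂/T₁)⁴ = (710.9/884.5)⁴ = (0.803731)⁴ = 0.417.

P₂/P₁ ≈ 0.417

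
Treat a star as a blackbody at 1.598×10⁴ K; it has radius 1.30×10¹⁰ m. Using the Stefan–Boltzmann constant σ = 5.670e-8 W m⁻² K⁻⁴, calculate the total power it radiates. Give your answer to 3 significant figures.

Surface area A = 4πR² = 4π(1.30×10¹⁰ m)² = 2.12372×10²¹ m².
P = σAT⁴ = 5.670×10⁻⁸ × 2.12372×10²¹ × (1.598×10⁴)⁴ = 7.85×10³⁰ W.

P ≈ 7.85×10³⁰ W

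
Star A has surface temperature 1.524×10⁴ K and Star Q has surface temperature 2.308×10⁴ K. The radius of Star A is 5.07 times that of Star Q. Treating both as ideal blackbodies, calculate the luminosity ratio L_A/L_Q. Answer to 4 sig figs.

L_A/L_Q ≈ 4.887

L ∝ R²T⁴, so L_A/L_Q = (R_A/R_Q)²(T_A/T_Q)⁴ = (5.07)² × (1.524×10⁴/2.308×10⁴)⁴ = 25.7049 × 0.190106 = 4.887.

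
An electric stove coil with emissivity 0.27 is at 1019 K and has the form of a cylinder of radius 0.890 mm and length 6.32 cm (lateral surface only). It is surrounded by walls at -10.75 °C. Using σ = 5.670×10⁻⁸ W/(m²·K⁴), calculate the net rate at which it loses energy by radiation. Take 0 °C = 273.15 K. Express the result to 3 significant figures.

Surroundings: T = -10.75 °C + 273.15 = 262.40 K.
Lateral area A = 2πrL = 2π×8.90×10⁻⁴×0.0632 = 3.53417×10⁻⁴ m².
Net radiated power P_net = εσA(T⁴ − T₀⁴) = 0.27×5.670×10⁻⁸×3.53417×10⁻⁴×(1019⁴ − 262.40⁴).
T⁴ − T₀⁴ = 1.07819×10¹² − 4.74084×10⁹ = 1.07345×10¹² K⁴, so P_net = 5.81 W.

Net loss ≈ 5.81 W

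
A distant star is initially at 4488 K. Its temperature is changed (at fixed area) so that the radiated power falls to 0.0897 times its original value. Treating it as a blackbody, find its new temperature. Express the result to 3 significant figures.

T₂ ≈ 2.46×10³ K

P ∝ T⁴, so T₂/T₁ = (P₂/P₁)^(1/4) = (0.0897)^(1/4) = 0.547266.
T₂ = 4488 × 0.547266 = 2.46×10³ K.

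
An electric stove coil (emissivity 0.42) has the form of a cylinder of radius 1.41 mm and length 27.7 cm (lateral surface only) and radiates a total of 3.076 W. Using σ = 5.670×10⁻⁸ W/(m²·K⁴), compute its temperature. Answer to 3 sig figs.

T ≈ 479 K

Lateral area A = 2πrL = 2π×1.41×10⁻³×0.277 = 2.45402×10⁻³ m².
P = εσAT⁴ ⇒ T = (P/(εσA))^(1/4) = (3.076/(0.42×5.670×10⁻⁸×2.45402×10⁻³))^(1/4) = 479 K.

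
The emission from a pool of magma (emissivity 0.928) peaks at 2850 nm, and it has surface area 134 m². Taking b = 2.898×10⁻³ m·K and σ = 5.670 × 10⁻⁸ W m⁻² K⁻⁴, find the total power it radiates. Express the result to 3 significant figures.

P ≈ 7.54×10⁶ W

Wien's law: T = b/λ_max = 2.898×10⁻³/2.850×10⁻⁶ = 1016.84 K.
Area A = 134 m².
Then P = εσAT⁴ = 0.928×5.670×10⁻⁸×134×(1016.84)⁴ = 7.54×10⁶ W.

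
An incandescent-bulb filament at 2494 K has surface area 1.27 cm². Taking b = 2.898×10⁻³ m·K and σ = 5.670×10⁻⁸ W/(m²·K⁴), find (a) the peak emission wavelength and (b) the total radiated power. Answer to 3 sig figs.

(a) λ_max = b/T = 2.898×10⁻³/2494 = 1.162×10⁻⁶ m = 1.16×10³ nm.
Area A = 1.27 cm² = 1.27×10⁻⁴ m².
(b) P = σAT⁴ = 5.670×10⁻⁸×1.27×10⁻⁴×(2494)⁴ = 279 W.

λ_max ≈ 1.16×10³ nm; P ≈ 279 W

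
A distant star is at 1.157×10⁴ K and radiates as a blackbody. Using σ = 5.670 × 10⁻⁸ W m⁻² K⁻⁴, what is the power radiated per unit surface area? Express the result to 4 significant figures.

Stefan–Boltzmann: I = σT⁴ = 5.670×10⁻⁸ × (1.157×10⁴)⁴ = 1.016×10⁹ W/m².

I ≈ 1.016×10⁹ W/m²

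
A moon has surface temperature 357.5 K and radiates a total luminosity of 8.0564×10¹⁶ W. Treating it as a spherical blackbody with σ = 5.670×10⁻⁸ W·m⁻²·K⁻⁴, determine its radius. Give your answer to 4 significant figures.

L = 4πR²σT⁴ ⇒ R = √(L/(4πσT⁴)).
σT⁴ = 926.163 W/m², so R = √(8.0564×10¹⁶/(4π×926.163)) = 2.631×10⁶ m.

R ≈ 2.631×10⁶ m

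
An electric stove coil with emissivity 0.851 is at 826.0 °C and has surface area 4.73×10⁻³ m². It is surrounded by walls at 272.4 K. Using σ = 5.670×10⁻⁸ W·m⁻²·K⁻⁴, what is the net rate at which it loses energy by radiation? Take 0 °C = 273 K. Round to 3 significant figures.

Net loss ≈ 332 W

T = 826.0 °C + 273 = 1099.0 K.
Area A = 4.73×10⁻³ m².
Net radiated power P_net = εσA(T⁴ − T₀⁴) = 0.851×5.670×10⁻⁸×4.73×10⁻³×(1099.0⁴ − 272.4⁴).
T⁴ − T₀⁴ = 1.45878×10¹² − 5.50590×10⁹ = 1.45327×10¹² K⁴, so P_net = 332 W.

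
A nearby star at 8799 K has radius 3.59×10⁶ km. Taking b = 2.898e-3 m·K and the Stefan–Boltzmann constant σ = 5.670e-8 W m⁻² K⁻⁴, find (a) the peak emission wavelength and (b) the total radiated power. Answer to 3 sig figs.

(a) λ_max = b/T = 2.898×10⁻³/8799 = 3.294×10⁻⁷ m = 0.329 μm.
Surface area A = 4πR² = 4π(3.59×10⁹ m)² = 1.61957×10²⁰ m².
(b) P = σAT⁴ = 5.670×10⁻⁸×1.61957×10²⁰×(8799)⁴ = 5.50×10²⁸ W.

λ_max ≈ 0.329 μm; P ≈ 5.50×10²⁸ W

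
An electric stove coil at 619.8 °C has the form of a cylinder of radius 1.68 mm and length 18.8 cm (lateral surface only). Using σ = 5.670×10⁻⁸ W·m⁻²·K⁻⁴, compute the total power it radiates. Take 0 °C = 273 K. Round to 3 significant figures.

P ≈ 71.5 W

T = 619.8 °C + 273 = 892.8 K.
Lateral area A = 2πrL = 2π×1.68×10⁻³×0.188 = 1.98448×10⁻³ m².
P = σAT⁴ = 5.670×10⁻⁸ × 1.98448×10⁻³ × (892.8)⁴ = 71.5 W.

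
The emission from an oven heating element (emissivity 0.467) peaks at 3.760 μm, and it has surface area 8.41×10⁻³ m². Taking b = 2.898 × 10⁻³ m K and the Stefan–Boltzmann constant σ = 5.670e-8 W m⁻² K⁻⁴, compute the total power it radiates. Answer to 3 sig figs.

P ≈ 78.6 W

Wien's law: T = b/λ_max = 2.898×10⁻³/3.760×10⁻⁶ = 770.745 K.
Area A = 8.41×10⁻³ m².
Then P = εσAT⁴ = 0.467×5.670×10⁻⁸×8.41×10⁻³×(770.745)⁴ = 78.6 W.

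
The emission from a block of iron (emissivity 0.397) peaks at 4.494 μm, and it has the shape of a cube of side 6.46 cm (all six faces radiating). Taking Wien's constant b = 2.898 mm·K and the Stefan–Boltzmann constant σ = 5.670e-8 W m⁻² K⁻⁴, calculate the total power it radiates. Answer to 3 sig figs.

P ≈ 97.5 W

Wien's law: T = b/λ_max = 2.898×10⁻³/4.494×10⁻⁶ = 644.860 K.
Area A = 6s² = 6×(0.0646 m)² = 0.025039 m².
Then P = εσAT⁴ = 0.397×5.670×10⁻⁸×0.025039×(644.860)⁴ = 97.5 W.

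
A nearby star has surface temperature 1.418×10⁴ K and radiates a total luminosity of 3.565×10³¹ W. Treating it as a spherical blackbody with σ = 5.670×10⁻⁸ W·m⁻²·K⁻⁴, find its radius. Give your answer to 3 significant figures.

L = 4πR²σT⁴ ⇒ R = √(L/(4πσT⁴)).
σT⁴ = 2.29239×10⁹ W/m², so R = √(3.565×10³¹/(4π×2.29239×10⁹)) = 3.52×10¹⁰ m.

R ≈ 3.52×10¹⁰ m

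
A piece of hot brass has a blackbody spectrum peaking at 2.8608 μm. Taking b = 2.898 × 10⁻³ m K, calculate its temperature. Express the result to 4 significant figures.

T ≈ 1013 K

Wien's law gives T = b/λ_max = (2.898×10⁻³ m·K)/(2.8608×10⁻⁶ m) = 1013 K.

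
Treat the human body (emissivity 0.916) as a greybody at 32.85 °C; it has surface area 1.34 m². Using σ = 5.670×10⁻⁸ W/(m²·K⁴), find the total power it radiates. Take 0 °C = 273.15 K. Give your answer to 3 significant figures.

P ≈ 610 W

T = 32.85 °C + 273.15 = 306.00 K.
Area A = 1.34 m².
P = εσAT⁴ = 0.916 × 5.670×10⁻⁸ × 1.34 × (306.00)⁴ = 610 W.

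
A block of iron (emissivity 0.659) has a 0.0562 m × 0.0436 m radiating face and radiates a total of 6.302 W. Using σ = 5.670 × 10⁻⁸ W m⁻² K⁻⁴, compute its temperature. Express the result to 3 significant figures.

Area A = 0.0562 × 0.0436 = 2.45032×10⁻³ m².
P = εσAT⁴ ⇒ T = (P/(εσA))^(1/4) = (6.302/(0.659×5.670×10⁻⁸×2.45032×10⁻³))^(1/4) = 512 K.

T ≈ 512 K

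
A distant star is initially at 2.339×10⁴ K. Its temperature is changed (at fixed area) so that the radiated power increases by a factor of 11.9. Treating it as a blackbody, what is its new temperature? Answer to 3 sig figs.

P ∝ T⁴, so T₂/T₁ = (P₂/P₁)^(1/4) = (11.9)^(1/4) = 1.85732.
T₂ = 2.339×10⁴ × 1.85732 = 4.34×10⁴ K.

T₂ ≈ 4.34×10⁴ K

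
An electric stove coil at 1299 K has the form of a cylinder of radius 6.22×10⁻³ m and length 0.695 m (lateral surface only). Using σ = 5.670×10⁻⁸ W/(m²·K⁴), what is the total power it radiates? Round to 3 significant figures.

P ≈ 4.39×10³ W

Lateral area A = 2πrL = 2π×6.22×10⁻³×0.695 = 0.0271616 m².
P = σAT⁴ = 5.670×10⁻⁸ × 0.0271616 × (1299)⁴ = 4.39×10³ W.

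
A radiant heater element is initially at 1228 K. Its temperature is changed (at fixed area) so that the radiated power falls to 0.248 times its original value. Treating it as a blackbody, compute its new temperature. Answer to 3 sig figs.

P ∝ T⁴, so T₂/T₁ = (P₂/P₁)^(1/4) = (0.248)^(1/4) = 0.705688.
T₂ = 1228 × 0.705688 = 867 K.

T₂ ≈ 867 K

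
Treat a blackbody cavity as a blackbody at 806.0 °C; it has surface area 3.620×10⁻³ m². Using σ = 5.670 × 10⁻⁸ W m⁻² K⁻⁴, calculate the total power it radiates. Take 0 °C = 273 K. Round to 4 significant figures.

T = 806.0 °C + 273 = 1079.0 K.
Area A = 3.620×10⁻³ m².
P = σAT⁴ = 5.670×10⁻⁸ × 3.620×10⁻³ × (1079.0)⁴ = 278.2 W.

P ≈ 278.2 W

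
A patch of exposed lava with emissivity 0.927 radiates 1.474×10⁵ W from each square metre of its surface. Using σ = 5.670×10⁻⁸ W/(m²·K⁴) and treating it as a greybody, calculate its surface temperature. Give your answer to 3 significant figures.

I = εσT⁴, so T = (I/εσ)^(1/4) = (1.474×10⁵/(0.927×5.670×10⁻⁸))^(1/4) = 1.29×10³ K.

T ≈ 1.29×10³ K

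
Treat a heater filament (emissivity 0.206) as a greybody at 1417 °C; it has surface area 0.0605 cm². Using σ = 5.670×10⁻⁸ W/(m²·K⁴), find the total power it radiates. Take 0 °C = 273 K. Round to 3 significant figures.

P ≈ 0.576 W

T = 1417 °C + 273 = 1690 K.
Area A = 0.0605 cm² = 6.05×10⁻⁶ m².
P = εσAT⁴ = 0.206 × 5.670×10⁻⁸ × 6.05×10⁻⁶ × (1690)⁴ = 0.576 W.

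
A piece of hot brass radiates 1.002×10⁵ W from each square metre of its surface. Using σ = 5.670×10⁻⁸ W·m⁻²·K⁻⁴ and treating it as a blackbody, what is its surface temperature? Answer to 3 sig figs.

T ≈ 1.15×10³ K

I = σT⁴, so T = (I/σ)^(1/4) = (1.002×10⁵/(5.670×10⁻⁸))^(1/4) = 1.15×10³ K.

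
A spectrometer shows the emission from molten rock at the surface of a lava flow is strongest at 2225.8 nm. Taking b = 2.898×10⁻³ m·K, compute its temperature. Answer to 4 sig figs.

Wien's law gives T = b/λ_max = (2.898×10⁻³ m·K)/(2.2258×10⁻⁶ m) = 1302 K.

T ≈ 1302 K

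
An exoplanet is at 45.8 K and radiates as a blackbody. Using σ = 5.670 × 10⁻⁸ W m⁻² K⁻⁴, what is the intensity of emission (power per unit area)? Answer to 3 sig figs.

Stefan–Boltzmann: I = σT⁴ = 5.670×10⁻⁸ × (45.8)⁴ = 0.249 W/m².

I ≈ 0.249 W/m²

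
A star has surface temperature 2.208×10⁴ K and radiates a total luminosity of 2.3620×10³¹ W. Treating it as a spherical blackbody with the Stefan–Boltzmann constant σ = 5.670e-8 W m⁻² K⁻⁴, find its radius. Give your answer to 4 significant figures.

R ≈ 1.181×10¹⁰ m

L = 4πR²σT⁴ ⇒ R = √(L/(4πσT⁴)).
σT⁴ = 1.34766×10¹⁰ W/m², so R = √(2.3620×10³¹/(4π×1.34766×10¹⁰)) = 1.181×10¹⁰ m.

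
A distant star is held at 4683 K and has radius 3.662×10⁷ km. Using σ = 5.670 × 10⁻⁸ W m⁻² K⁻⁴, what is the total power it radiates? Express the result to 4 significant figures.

Surface area A = 4πR² = 4π(3.662×10¹⁰ m)² = 1.68518×10²² m².
P = σAT⁴ = 5.670×10⁻⁸ × 1.68518×10²² × (4683)⁴ = 4.595×10²⁹ W.

P ≈ 4.595×10²⁹ W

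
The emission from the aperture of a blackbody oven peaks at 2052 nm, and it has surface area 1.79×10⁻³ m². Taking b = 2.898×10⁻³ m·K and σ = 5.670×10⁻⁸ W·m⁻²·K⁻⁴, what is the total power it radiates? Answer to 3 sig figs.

Wien's law: T = b/λ_max = 2.898×10⁻³/2.052×10⁻⁶ = 1412.28 K.
Area A = 1.79×10⁻³ m².
Then P = σAT⁴ = 5.670×10⁻⁸×1.79×10⁻³×(1412.28)⁴ = 404 W.

P ≈ 404 W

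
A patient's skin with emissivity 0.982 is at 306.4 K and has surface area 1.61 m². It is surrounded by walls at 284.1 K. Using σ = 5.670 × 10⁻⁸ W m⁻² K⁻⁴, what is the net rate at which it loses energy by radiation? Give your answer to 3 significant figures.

Area A = 1.61 m².
Net radiated power P_net = εσA(T⁴ − T₀⁴) = 0.982×5.670×10⁻⁸×1.61×(306.4⁴ − 284.1⁴).
T⁴ − T₀⁴ = 8.81363×10⁹ − 6.51456×10⁹ = 2.29907×10⁹ K⁴, so P_net = 206 W.

Net loss ≈ 206 W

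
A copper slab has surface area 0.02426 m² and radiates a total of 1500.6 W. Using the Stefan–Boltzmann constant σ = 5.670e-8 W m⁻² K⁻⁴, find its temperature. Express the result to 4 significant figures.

Area A = 0.02426 m².
P = σAT⁴ ⇒ T = (P/(σA))^(1/4) = (1500.6/(5.670×10⁻⁸×0.02426))^(1/4) = 1022 K.

T ≈ 1022 K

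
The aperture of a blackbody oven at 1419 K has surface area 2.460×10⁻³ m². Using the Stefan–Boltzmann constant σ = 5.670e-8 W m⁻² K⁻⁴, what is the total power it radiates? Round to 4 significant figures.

P ≈ 565.5 W

Area A = 2.460×10⁻³ m².
P = σAT⁴ = 5.670×10⁻⁸ × 2.460×10⁻³ × (1419)⁴ = 565.5 W.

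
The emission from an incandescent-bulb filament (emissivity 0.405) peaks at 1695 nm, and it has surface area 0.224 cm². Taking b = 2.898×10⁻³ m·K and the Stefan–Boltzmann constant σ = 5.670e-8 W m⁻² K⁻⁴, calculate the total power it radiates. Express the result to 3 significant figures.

Wien's law: T = b/λ_max = 2.898×10⁻³/1.695×10⁻⁶ = 1709.73 K.
Area A = 0.224 cm² = 2.24×10⁻⁵ m².
Then P = εσAT⁴ = 0.405×5.670×10⁻⁸×2.24×10⁻⁵×(1709.73)⁴ = 4.40 W.

P ≈ 4.40 W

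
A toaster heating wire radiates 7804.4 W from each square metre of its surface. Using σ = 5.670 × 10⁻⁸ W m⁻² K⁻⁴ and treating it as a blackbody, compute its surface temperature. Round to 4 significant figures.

T ≈ 609.1 K

I = σT⁴, so T = (I/σ)^(1/4) = (7804.4/(5.670×10⁻⁸))^(1/4) = 609.1 K.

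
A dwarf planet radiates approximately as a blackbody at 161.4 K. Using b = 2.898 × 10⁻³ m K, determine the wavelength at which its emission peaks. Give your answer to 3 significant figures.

λ_max ≈ 18.0 μm

Wien's displacement law: λ_max = b/T = (2.898×10⁻³ m·K)/(161.4 K) = 1.796×10⁻⁵ m.
That is 18.0 μm, in the infrared range.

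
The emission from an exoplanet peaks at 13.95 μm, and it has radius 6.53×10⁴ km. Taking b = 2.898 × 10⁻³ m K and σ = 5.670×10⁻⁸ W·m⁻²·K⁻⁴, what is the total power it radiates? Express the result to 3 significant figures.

P ≈ 5.66×10¹⁸ W

Wien's law: T = b/λ_max = 2.898×10⁻³/1.395×10⁻⁵ = 207.742 K.
Surface area A = 4πR² = 4π(6.53×10⁷ m)² = 5.35841×10¹⁶ m².
Then P = σAT⁴ = 5.670×10⁻⁸×5.35841×10¹⁶×(207.742)⁴ = 5.66×10¹⁸ W.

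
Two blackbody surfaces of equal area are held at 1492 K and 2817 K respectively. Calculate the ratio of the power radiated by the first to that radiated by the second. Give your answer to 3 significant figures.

With equal areas, P₁/P₂ = (T₁/T₂)⁴ = (1492/2817)⁴ = 0.0787.

P₁/P₂ ≈ 0.0787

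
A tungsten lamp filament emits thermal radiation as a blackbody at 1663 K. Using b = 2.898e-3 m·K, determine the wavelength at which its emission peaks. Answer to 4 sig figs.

λ_max ≈ 1743 nm

Wien's displacement law: λ_max = b/T = (2.898×10⁻³ m·K)/(1663 K) = 1.7426×10⁻⁶ m.
That is 1743 nm, in the infrared range.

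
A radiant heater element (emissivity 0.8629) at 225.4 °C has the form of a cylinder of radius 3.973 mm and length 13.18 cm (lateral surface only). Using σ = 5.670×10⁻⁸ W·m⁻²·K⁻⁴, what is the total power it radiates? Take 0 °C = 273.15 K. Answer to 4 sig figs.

P ≈ 9.945 W

T = 225.4 °C + 273.15 = 498.55 K.
Lateral area A = 2πrL = 2π×3.973×10⁻³×0.1318 = 3.29014×10⁻³ m².
P = εσAT⁴ = 0.8629 × 5.670×10⁻⁸ × 3.29014×10⁻³ × (498.55)⁴ = 9.945 W.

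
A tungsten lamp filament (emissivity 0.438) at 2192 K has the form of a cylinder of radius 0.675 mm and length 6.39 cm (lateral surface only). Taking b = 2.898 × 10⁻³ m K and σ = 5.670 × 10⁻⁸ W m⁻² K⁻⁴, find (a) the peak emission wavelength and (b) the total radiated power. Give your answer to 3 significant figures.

(a) λ_max = b/T = 2.898×10⁻³/2192 = 1.322×10⁻⁶ m = 1.32×10³ nm.
Lateral area A = 2πrL = 2π×6.75×10⁻⁴×0.0639 = 2.71009×10⁻⁴ m².
(b) P = εσAT⁴ = 0.438×5.670×10⁻⁸×2.71009×10⁻⁴×(2192)⁴ = 155 W.

λ_max ≈ 1.32×10³ nm; P ≈ 155 W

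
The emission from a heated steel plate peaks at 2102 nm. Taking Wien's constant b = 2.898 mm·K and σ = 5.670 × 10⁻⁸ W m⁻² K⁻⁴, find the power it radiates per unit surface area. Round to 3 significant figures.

I ≈ 2.05×10⁵ W/m²

Wien's law: T = b/λ_max = 2.898×10⁻³/2.102×10⁻⁶ = 1378.69 K.
Then I = σT⁴ = 5.670×10⁻⁸×(1378.69)⁴ = 2.05×10⁵ W/m².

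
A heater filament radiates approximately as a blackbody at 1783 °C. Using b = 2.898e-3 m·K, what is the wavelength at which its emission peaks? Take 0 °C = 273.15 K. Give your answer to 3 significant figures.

λ_max ≈ 1.41 μm

T = 1783 °C + 273.15 = 2056.15 K.
Wien's displacement law: λ_max = b/T = (2.898×10⁻³ m·K)/(2056.15 K) = 1.409×10⁻⁶ m.
That is 1.41 μm, in the infrared range.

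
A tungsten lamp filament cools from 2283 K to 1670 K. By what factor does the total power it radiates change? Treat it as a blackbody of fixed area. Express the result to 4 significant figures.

P₂/P₁ ≈ 0.2863

P ∝ T⁴, so P₂/P₁ = (T₂/T₁)⁴ = (1670/2283)⁴ = (0.731494)⁴ = 0.2863.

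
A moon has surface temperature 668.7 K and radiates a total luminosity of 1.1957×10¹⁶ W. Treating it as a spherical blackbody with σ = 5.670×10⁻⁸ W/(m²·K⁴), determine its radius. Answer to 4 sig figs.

R ≈ 2.897×10⁵ m

L = 4πR²σT⁴ ⇒ R = √(L/(4πσT⁴)).
σT⁴ = 11337.3 W/m², so R = √(1.1957×10¹⁶/(4π×11337.3)) = 2.897×10⁵ m.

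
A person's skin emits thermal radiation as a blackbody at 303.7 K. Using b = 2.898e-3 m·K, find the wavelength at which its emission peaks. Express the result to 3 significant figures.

λ_max ≈ 9.54 μm

Wien's displacement law: λ_max = b/T = (2.898×10⁻³ m·K)/(303.7 K) = 9.542×10⁻⁶ m.
That is 9.54 μm, in the infrared range.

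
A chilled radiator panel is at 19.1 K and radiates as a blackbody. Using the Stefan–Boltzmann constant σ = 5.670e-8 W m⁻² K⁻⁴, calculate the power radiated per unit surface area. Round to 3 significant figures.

Stefan–Boltzmann: I = σT⁴ = 5.670×10⁻⁸ × (19.1)⁴ = 7.55×10⁻³ W/m².

I ≈ 7.55×10⁻³ W/m²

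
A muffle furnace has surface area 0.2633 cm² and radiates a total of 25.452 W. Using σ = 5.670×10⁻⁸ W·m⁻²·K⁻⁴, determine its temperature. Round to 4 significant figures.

Area A = 0.2633 cm² = 2.633×10⁻⁵ m².
P = σAT⁴ ⇒ T = (P/(σA))^(1/4) = (25.452/(5.670×10⁻⁸×2.633×10⁻⁵))^(1/4) = 2032 K.

T ≈ 2032 K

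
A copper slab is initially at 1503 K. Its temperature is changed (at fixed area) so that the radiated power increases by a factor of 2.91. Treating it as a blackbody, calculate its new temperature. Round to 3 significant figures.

P ∝ T⁴, so T₂/T₁ = (P₂/P₁)^(1/4) = (2.91)^(1/4) = 1.30609.
T₂ = 1503 × 1.30609 = 1.96×10³ K.

T₂ ≈ 1.96×10³ K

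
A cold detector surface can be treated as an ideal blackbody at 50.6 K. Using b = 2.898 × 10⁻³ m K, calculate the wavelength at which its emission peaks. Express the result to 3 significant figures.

λ_max ≈ 57.3 μm

Wien's displacement law: λ_max = b/T = (2.898×10⁻³ m·K)/(50.6 K) = 5.727×10⁻⁵ m.
That is 57.3 μm, in the infrared range.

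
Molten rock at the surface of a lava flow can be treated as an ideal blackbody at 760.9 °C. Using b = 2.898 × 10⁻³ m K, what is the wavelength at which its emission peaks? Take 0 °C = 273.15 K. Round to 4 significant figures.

λ_max ≈ 2803 nm

T = 760.9 °C + 273.15 = 1034.05 K.
Wien's displacement law: λ_max = b/T = (2.898×10⁻³ m·K)/(1034.05 K) = 2.8026×10⁻⁶ m.
That is 2803 nm, in the infrared range.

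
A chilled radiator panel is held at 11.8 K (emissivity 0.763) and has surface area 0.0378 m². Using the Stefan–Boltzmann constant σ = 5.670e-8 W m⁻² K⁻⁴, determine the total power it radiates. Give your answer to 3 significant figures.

Area A = 0.0378 m².
P = εσAT⁴ = 0.763 × 5.670×10⁻⁸ × 0.0378 × (11.8)⁴ = 3.17×10⁻⁵ W.

P ≈ 3.17×10⁻⁵ W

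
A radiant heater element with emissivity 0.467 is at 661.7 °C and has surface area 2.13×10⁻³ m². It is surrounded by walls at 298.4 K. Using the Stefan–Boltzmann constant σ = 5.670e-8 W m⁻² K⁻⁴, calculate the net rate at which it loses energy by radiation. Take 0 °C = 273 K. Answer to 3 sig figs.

T = 661.7 °C + 273 = 934.7 K.
Area A = 2.13×10⁻³ m².
Net radiated power P_net = εσA(T⁴ − T₀⁴) = 0.467×5.670×10⁻⁸×2.13×10⁻³×(934.7⁴ − 298.4⁴).
T⁴ − T₀⁴ = 7.63289×10¹¹ − 7.92858×10⁹ = 7.55360×10¹¹ K⁴, so P_net = 42.6 W.

Net loss ≈ 42.6 W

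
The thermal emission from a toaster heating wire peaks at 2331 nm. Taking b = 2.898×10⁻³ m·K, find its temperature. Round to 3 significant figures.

Wien's law gives T = b/λ_max = (2.898×10⁻³ m·K)/(2.331×10⁻⁶ m) = 1.24×10³ K.

T ≈ 1.24×10³ K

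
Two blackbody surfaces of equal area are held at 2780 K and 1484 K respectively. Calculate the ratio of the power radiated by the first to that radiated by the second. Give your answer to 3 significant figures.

With equal areas, P₁/P₂ = (T₁/T₂)⁴ = (2780/1484)⁴ = 12.3.

P₁/P₂ ≈ 12.3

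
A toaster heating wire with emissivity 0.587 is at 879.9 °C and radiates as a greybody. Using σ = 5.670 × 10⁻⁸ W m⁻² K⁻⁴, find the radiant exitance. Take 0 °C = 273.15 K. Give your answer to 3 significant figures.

I ≈ 5.88×10⁴ W/m²

T = 879.9 °C + 273.15 = 1153.05 K.
Stefan–Boltzmann: I = εσT⁴ = 0.587 × 5.670×10⁻⁸ × (1153.05)⁴ = 5.88×10⁴ W/m².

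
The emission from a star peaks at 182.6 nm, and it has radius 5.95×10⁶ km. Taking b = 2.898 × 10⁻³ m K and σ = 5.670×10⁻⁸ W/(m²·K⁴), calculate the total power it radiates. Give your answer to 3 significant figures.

P ≈ 1.60×10³⁰ W

Wien's law: T = b/λ_max = 2.898×10⁻³/1.826×10⁻⁷ = 15870.8 K.
Surface area A = 4πR² = 4π(5.95×10⁹ m)² = 4.44881×10²⁰ m².
Then P = σAT⁴ = 5.670×10⁻⁸×4.44881×10²⁰×(15870.8)⁴ = 1.60×10³⁰ W.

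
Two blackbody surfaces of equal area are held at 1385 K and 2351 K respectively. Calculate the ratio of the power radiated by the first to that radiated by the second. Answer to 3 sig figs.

P₁/P₂ ≈ 0.120

With equal areas, P₁/P₂ = (T₁/T₂)⁴ = (1385/2351)⁴ = 0.120.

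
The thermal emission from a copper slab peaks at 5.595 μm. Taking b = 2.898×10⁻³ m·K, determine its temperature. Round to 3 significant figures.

T ≈ 518 K

Wien's law gives T = b/λ_max = (2.898×10⁻³ m·K)/(5.595×10⁻⁶ m) = 518 K.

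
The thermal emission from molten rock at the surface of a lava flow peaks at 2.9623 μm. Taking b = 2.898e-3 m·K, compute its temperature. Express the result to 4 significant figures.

T ≈ 978.3 K

Wien's law gives T = b/λ_max = (2.898×10⁻³ m·K)/(2.9623×10⁻⁶ m) = 978.3 K.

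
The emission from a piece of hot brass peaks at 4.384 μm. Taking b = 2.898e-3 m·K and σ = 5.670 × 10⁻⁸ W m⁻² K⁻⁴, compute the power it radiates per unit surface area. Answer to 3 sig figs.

I ≈ 1.08×10⁴ W/m²

Wien's law: T = b/λ_max = 2.898×10⁻³/4.384×10⁻⁶ = 661.040 K.
Then I = σT⁴ = 5.670×10⁻⁸×(661.040)⁴ = 1.08×10⁴ W/m².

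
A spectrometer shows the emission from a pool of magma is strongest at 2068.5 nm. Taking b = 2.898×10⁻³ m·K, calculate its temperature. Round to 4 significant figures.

T ≈ 1401 K

Wien's law gives T = b/λ_max = (2.898×10⁻³ m·K)/(2.0685×10⁻⁶ m) = 1401 K.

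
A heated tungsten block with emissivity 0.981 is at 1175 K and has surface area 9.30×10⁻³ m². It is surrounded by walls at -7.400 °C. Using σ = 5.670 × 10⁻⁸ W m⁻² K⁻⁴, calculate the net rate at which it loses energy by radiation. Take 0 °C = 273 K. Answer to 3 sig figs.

Surroundings: T = -7.400 °C + 273 = 265.600 K.
Area A = 9.30×10⁻³ m².
Net radiated power P_net = εσA(T⁴ − T₀⁴) = 0.981×5.670×10⁻⁸×9.30×10⁻³×(1175⁴ − 265.600⁴).
T⁴ − T₀⁴ = 1.90613×10¹² − 4.97637×10⁹ = 1.90115×10¹² K⁴, so P_net = 983 W.

Net loss ≈ 983 W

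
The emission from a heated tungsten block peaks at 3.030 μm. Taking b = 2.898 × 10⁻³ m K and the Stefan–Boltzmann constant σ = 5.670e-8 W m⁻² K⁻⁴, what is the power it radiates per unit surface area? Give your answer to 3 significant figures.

Wien's law: T = b/λ_max = 2.898×10⁻³/3.030×10⁻⁶ = 956.436 K.
Then I = σT⁴ = 5.670×10⁻⁸×(956.436)⁴ = 4.74×10⁴ W/m².

I ≈ 4.74×10⁴ W/m²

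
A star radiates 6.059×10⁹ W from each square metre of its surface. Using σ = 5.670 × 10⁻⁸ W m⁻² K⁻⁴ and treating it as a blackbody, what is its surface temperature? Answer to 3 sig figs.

I = σT⁴, so T = (I/σ)^(1/4) = (6.059×10⁹/(5.670×10⁻⁸))^(1/4) = 1.81×10⁴ K.

T ≈ 1.81×10⁴ K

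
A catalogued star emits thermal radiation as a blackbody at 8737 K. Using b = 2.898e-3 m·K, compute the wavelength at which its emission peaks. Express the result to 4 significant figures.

Wien's displacement law: λ_max = b/T = (2.898×10⁻³ m·K)/(8737 K) = 3.3169×10⁻⁷ m.
That is 0.3317 μm, in the ultraviolet range.

λ_max ≈ 0.3317 μm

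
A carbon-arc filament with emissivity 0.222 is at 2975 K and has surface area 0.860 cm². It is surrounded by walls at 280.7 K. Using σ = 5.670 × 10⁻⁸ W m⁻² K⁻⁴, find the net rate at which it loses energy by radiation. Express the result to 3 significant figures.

Net loss ≈ 84.8 W

Area A = 0.860 cm² = 8.60×10⁻⁵ m².
Net radiated power P_net = εσA(T⁴ − T₀⁴) = 0.222×5.670×10⁻⁸×8.60×10⁻⁵×(2975⁴ − 280.7⁴).
T⁴ − T₀⁴ = 7.83336×10¹³ − 6.20826×10⁹ = 7.83274×10¹³ K⁴, so P_net = 84.8 W.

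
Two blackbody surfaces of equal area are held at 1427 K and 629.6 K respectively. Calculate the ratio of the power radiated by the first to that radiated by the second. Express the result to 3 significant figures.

With equal areas, P₁/P₂ = (T₁/T₂)⁴ = (1427/629.6)⁴ = 26.4.

P₁/P₂ ≈ 26.4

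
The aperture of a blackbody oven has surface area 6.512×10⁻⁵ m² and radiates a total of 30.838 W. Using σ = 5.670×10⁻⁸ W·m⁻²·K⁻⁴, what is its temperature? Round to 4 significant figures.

T ≈ 1700 K

Area A = 6.512×10⁻⁵ m².
P = σAT⁴ ⇒ T = (P/(σA))^(1/4) = (30.838/(5.670×10⁻⁸×6.512×10⁻⁵))^(1/4) = 1700 K.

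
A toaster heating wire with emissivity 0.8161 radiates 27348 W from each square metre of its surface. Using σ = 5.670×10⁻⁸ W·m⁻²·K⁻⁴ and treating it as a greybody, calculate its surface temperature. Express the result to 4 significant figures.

I = εσT⁴, so T = (I/εσ)^(1/4) = (27348/(0.8161×5.670×10⁻⁸))^(1/4) = 876.8 K.

T ≈ 876.8 K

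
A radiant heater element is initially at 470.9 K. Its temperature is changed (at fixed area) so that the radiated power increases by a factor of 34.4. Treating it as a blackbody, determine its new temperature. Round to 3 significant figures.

T₂ ≈ 1.14×10³ K

P ∝ T⁴, so T₂/T₁ = (P₂/P₁)^(1/4) = (34.4)^(1/4) = 2.42181.
T₂ = 470.9 × 2.42181 = 1.14×10³ K.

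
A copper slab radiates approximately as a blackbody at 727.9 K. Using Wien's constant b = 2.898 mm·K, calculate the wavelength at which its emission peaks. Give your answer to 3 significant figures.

λ_max ≈ 3.98 μm

Wien's displacement law: λ_max = b/T = (2.898×10⁻³ m·K)/(727.9 K) = 3.981×10⁻⁶ m.
That is 3.98 μm, in the infrared range.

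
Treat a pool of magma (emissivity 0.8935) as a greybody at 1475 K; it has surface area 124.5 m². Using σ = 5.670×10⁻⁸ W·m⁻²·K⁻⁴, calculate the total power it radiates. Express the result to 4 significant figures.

P ≈ 2.985×10⁷ W

Area A = 124.5 m².
P = εσAT⁴ = 0.8935 × 5.670×10⁻⁸ × 124.5 × (1475)⁴ = 2.985×10⁷ W.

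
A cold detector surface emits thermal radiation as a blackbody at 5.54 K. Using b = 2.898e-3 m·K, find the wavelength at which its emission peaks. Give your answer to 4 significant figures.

λ_max ≈ 5.231×10⁻⁴ m

Wien's displacement law: λ_max = b/T = (2.898×10⁻³ m·K)/(5.54 K) = 5.2310×10⁻⁴ m.
That is 5.231×10⁻⁴ m, in the infrared range.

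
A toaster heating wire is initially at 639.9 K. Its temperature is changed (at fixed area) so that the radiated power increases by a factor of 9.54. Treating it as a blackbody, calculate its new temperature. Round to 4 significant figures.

T₂ ≈ 1125 K

P ∝ T⁴, so T₂/T₁ = (P₂/P₁)^(1/4) = (9.54)^(1/4) = 1.75747.
T₂ = 639.9 × 1.75747 = 1125 K.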